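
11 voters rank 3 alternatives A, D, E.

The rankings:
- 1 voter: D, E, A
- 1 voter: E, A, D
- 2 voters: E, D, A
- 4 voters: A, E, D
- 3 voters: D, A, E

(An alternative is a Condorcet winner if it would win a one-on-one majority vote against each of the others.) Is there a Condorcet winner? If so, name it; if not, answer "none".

Pairwise majorities:
A vs D: A preferred on 1+4 = 5 ballots; D wins 6–5.
A vs E: 4+3 = 7 for A, 4 for E — A by 7–4.
D vs E: 4 to 7, E.
No alternative is unbeaten: A loses to D; D loses to E; E loses to A. In particular A beats E beats D beats A is a majority cycle — no Condorcet winner exists.

none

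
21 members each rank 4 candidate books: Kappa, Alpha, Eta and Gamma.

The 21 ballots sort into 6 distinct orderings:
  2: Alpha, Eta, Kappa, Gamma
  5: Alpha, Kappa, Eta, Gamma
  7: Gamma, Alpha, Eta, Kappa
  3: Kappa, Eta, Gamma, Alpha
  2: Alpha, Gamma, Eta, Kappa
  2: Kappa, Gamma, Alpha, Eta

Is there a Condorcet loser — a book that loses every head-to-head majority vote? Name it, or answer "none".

none

Pairwise majorities:
Kappa vs Alpha: Alpha, 16–5.
Kappa–Eta: Eta 11–10.
Kappa vs Gamma: Kappa is ranked higher on 2+5+3+2 = 12 ballots, Gamma on 9. Kappa wins 12–9.
Alpha–Eta: Alpha 18–3.
Alpha vs Gamma: Alpha preferred on 2+5+2 = 9 ballots; Gamma wins 12–9.
Eta vs Gamma: Eta is ranked higher on 2+5+3 = 10 ballots, Gamma on 11. Gamma wins 11–10.
Each book has at least one pairwise win (Kappa beats Gamma; Alpha beats Kappa; Eta beats Kappa; Gamma beats Alpha) — no Condorcet loser.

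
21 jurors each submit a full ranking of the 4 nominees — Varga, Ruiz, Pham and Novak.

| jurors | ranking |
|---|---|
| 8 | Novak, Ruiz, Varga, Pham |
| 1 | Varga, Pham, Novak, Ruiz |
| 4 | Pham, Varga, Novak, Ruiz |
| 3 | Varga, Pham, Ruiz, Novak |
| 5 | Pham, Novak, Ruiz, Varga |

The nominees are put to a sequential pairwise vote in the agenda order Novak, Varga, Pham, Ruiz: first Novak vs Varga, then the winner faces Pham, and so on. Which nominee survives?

Pham

Round 1: Novak vs Varga — 13–8, Novak advances.
Round 2: Novak vs Pham — 8–13, Pham advances.
Round 3: Pham vs Ruiz — 13–8, Pham advances.
Pham survives the agenda.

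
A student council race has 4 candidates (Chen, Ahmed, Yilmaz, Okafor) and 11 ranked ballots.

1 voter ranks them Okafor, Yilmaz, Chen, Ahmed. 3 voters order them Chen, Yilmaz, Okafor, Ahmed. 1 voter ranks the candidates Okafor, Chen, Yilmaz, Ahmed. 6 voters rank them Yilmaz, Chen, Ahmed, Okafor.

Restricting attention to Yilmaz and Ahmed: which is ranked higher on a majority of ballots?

Yilmaz

Ballots ranking Yilmaz above Ahmed: 1 + 3 + 1 + 6 = 11.
Ballots ranking Ahmed above Yilmaz: 11 − 11 = 0.
Yilmaz wins the head-to-head 11–0.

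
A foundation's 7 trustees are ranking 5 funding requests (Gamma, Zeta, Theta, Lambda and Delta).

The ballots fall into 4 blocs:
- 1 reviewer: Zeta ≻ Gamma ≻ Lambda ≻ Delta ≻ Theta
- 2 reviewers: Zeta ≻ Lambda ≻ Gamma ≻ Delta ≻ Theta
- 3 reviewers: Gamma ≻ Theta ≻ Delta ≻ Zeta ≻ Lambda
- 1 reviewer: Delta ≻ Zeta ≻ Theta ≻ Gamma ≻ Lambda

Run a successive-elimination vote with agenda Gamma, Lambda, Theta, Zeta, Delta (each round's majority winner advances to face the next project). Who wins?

Delta

Round 1: Gamma vs Lambda — 5–2, Gamma advances.
Round 2: Gamma vs Theta — 6–1, Gamma advances.
Round 3: Gamma vs Zeta — 3–4, Zeta advances.
Round 4: Zeta vs Delta — 3–4, Delta advances.
Delta survives the agenda.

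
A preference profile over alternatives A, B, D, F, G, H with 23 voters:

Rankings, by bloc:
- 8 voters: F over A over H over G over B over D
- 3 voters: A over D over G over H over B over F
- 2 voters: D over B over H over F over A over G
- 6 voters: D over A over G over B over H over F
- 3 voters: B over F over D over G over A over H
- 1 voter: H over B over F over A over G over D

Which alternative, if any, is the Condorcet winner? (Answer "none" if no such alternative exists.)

none

Check each pair by majority over 23 ballots:
A vs B: A, 17–6.
A vs D: A preferred on 8+3+1 = 12 ballots; A wins 12–11.
A vs F: 9 to 14, F.
A vs G: 20 to 3, A.
A vs H: A, 20–3.
B–D: B 12–11.
B vs F: B is ranked higher on 3+2+6+3+1 = 15 ballots, F on 8. B wins 15–8.
B vs G: G wins 17–6.
B vs H: B preferred on 2+6+3 = 11 ballots; H wins 12–11.
D vs F: F, 12–11.
D vs G: D wins 14–9.
D vs H: 14 to 9, D.
F–G: F 14–9.
F vs H: F preferred on 8+3 = 11 ballots; H wins 12–11.
G vs H: G is ranked higher on 3+6+3 = 12 ballots, H on 11. G wins 12–11.
No alternative is unbeaten: A loses to F; B loses to A; D loses to A; F loses to B; G loses to A; H loses to A. In particular A beats B beats F beats A is a majority cycle — no Condorcet winner exists.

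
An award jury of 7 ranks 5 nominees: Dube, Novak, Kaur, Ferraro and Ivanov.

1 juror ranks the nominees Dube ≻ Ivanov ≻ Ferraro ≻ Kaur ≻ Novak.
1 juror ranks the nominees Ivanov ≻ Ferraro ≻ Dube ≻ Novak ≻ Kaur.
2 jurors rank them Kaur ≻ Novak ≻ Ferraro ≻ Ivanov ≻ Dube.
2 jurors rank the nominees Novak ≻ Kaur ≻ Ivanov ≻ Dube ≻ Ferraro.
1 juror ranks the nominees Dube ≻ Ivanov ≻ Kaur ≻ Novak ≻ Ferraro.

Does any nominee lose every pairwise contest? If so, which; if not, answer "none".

Ferraro

Pairwise majorities:
Dube vs Novak: Dube is ranked higher on 1+1+1 = 3 ballots, Novak on 4. Novak wins 4–3.
Dube vs Kaur: Dube is ranked higher on 1+1+1 = 3 ballots, Kaur on 4. Kaur wins 4–3.
Dube–Ferraro: Dube 4–3.
Dube vs Ivanov: Ivanov wins 5–2.
Novak vs Kaur: Kaur, 4–3.
Novak vs Ferraro: Novak wins 5–2.
Novak vs Ivanov: Novak preferred on 2+2 = 4 ballots; Novak wins 4–3.
Kaur vs Ferraro: Kaur is ranked higher on 2+2+1 = 5 ballots, Ferraro on 2. Kaur wins 5–2.
Kaur vs Ivanov: Kaur wins 4–3.
Ferraro–Ivanov: Ivanov 5–2.
Ferraro is beaten in every head-to-head and is the Condorcet loser.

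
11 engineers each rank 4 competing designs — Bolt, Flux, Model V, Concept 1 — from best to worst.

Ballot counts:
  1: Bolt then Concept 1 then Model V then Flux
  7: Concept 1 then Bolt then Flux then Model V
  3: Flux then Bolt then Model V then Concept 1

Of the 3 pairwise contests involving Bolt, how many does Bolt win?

Bolt against each rival (11 engineers):
Bolt vs Flux: Bolt wins 8–3.
Bolt vs Model V: 1+7+3 = 11 for Bolt, 0 for Model V — Bolt by 11–0.
Bolt vs Concept 1: Concept 1 wins 7–4.
Bolt beats Flux, Model V; loses to Concept 1 — 2 pairwise wins.

2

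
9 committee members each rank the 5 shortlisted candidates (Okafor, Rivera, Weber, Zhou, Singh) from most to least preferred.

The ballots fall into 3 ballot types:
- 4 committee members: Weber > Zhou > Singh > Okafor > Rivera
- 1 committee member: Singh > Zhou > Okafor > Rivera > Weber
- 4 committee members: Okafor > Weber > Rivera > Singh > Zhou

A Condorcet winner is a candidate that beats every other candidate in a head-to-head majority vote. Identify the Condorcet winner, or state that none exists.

Pairwise majorities:
Okafor vs Rivera: Okafor preferred on 4+1+4 = 9 ballots; Okafor wins 9–0.
Okafor vs Weber: Okafor wins 5–4.
Okafor vs Zhou: Okafor is ranked higher on 4 ballots, Zhou on 5. Zhou wins 5–4.
Okafor vs Singh: Okafor is ranked higher on 4 ballots, Singh on 5. Singh wins 5–4.
Rivera vs Weber: Rivera preferred on 1 ballot; Weber wins 8–1.
Rivera vs Zhou: 4 for Rivera, 5 for Zhou — Zhou by 5–4.
Rivera vs Singh: 4 for Rivera, 5 for Singh — Singh by 5–4.
Weber vs Zhou: 4+4 = 8 for Weber, 1 for Zhou — Weber by 8–1.
Weber vs Singh: Weber, 8–1.
Zhou vs Singh: Zhou preferred on 4 ballots; Singh wins 5–4.
No candidate is unbeaten: Okafor loses to Zhou; Rivera loses to Okafor; Weber loses to Okafor; Zhou loses to Weber; Singh loses to Weber. In particular Okafor → Weber → Zhou → Okafor is a majority cycle — no Condorcet winner exists.

none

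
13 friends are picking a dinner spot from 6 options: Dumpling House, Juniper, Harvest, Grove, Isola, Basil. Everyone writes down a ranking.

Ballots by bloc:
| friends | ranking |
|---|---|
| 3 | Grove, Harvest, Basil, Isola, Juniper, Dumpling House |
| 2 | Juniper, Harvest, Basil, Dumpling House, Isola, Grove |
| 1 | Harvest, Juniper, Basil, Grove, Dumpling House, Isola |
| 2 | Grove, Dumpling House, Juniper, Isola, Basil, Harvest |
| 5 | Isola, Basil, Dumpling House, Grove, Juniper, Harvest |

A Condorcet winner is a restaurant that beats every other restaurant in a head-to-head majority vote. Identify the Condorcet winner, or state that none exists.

Isola

Head-to-head results (13 friends):
Dumpling House vs Juniper: 7 to 6, Dumpling House.
Dumpling House vs Harvest: 7 to 6, Dumpling House.
Dumpling House vs Grove: Dumpling House preferred on 2+5 = 7 ballots; Dumpling House wins 7–6.
Dumpling House vs Isola: 2+1+2 = 5 for Dumpling House, 8 for Isola — Isola by 8–5.
Dumpling House vs Basil: 2 for Dumpling House, 11 for Basil — Basil by 11–2.
Juniper vs Harvest: Juniper preferred on 2+2+5 = 9 ballots; Juniper wins 9–4.
Juniper vs Grove: 2+1 = 3 for Juniper, 10 for Grove — Grove by 10–3.
Juniper vs Isola: Juniper preferred on 2+1+2 = 5 ballots; Isola wins 8–5.
Juniper vs Basil: Juniper is ranked higher on 2+1+2 = 5 ballots, Basil on 8. Basil wins 8–5.
Harvest vs Grove: Harvest preferred on 2+1 = 3 ballots; Grove wins 10–3.
Harvest vs Isola: 3+2+1 = 6 for Harvest, 7 for Isola — Isola by 7–6.
Harvest vs Basil: Harvest is ranked higher on 3+2+1 = 6 ballots, Basil on 7. Basil wins 7–6.
Grove vs Isola: Grove is ranked higher on 3+1+2 = 6 ballots, Isola on 7. Isola wins 7–6.
Grove vs Basil: Grove preferred on 3+2 = 5 ballots; Basil wins 8–5.
Isola vs Basil: Isola is ranked higher on 2+5 = 7 ballots, Basil on 6. Isola wins 7–6.
Isola beats each of Dumpling House, Juniper, Harvest, Grove, Basil — Isola is the Condorcet winner.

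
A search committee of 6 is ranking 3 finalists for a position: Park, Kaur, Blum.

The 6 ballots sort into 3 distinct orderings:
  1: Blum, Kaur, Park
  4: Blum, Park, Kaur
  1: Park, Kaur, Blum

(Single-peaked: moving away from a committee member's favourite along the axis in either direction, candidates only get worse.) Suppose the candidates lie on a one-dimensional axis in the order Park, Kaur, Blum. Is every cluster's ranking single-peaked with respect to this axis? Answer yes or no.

Axis positions: Park=1, Kaur=2, Blum=3.
Cluster 1 (peak Blum at position 3): ranking walks positions 3-2-1, expanding outward from the peak — single-peaked.
Cluster 2: ranking walks positions 3-1-2; Park is ranked above Kaur even though Kaur lies between Park and the peak Blum on the axis — preferences dip and rise again. Not single-peaked.
Cluster 3 (peak Park at position 1): ranking walks positions 1-2-3, expanding outward from the peak — single-peaked.
Cluster 2 violates single-peakedness, so the profile is not single-peaked on this axis.

no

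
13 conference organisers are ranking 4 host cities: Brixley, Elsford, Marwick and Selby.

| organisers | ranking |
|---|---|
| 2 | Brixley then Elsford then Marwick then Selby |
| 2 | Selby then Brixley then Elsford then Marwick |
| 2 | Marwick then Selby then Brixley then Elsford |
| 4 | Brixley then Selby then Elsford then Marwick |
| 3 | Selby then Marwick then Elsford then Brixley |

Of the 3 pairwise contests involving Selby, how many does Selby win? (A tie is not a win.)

Selby against each rival (13 organisers):
Selby vs Brixley: 2+2+3 = 7 for Selby, 6 for Brixley — Selby by 7–6.
Selby vs Elsford: Selby, 11–2.
Selby vs Marwick: Selby, 9–4.
Selby beats Brixley, Elsford, Marwick — 3 pairwise wins.

3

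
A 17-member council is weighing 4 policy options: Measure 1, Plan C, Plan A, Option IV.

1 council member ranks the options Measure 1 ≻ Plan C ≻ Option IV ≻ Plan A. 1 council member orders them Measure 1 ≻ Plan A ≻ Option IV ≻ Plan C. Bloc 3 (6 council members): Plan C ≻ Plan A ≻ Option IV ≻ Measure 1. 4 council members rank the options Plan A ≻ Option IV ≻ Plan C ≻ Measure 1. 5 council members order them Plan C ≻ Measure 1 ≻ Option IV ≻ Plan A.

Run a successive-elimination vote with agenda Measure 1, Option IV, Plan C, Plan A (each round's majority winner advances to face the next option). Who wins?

Round 1: Measure 1 vs Option IV — 7–10, Option IV advances.
Round 2: Option IV vs Plan C — 5–12, Plan C advances.
Round 3: Plan C vs Plan A — 12–5, Plan C advances.
Plan C survives the agenda.

Plan C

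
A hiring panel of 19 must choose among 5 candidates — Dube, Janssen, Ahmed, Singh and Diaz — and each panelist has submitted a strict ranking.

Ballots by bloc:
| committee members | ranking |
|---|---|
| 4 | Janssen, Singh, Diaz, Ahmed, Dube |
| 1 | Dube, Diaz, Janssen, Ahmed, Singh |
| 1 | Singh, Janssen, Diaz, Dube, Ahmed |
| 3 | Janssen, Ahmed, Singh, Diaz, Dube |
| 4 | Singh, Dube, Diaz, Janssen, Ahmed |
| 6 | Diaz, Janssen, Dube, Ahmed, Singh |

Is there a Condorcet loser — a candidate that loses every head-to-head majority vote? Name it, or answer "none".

Head-to-head results (19 committee members):
Dube vs Janssen: Dube is ranked higher on 1+4 = 5 ballots, Janssen on 14. Janssen wins 14–5.
Dube vs Ahmed: Dube is ranked higher on 1+1+4+6 = 12 ballots, Ahmed on 7. Dube wins 12–7.
Dube vs Singh: 1+6 = 7 for Dube, 12 for Singh — Singh by 12–7.
Dube vs Diaz: Diaz, 14–5.
Janssen vs Ahmed: Janssen is ranked higher on 4+1+1+3+4+6 = 19 ballots, Ahmed on 0. Janssen wins 19–0.
Janssen vs Singh: 4+1+3+6 = 14 for Janssen, 5 for Singh — Janssen by 14–5.
Janssen vs Diaz: Diaz, 11–8.
Ahmed vs Singh: Ahmed, 10–9.
Ahmed–Diaz: Diaz 16–3.
Singh vs Diaz: Singh preferred on 4+1+3+4 = 12 ballots; Singh wins 12–7.
No candidate is winless: Dube beats Ahmed; Janssen beats Dube; Ahmed beats Singh; Singh beats Dube; Diaz beats Dube. There is no Condorcet loser.

none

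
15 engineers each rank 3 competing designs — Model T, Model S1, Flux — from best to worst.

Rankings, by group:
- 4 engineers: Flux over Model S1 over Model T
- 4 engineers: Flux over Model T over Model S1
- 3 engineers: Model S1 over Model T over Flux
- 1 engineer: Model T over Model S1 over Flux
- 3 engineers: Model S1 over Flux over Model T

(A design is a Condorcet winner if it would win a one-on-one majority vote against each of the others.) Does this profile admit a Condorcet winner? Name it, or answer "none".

Pairwise majorities:
Model T vs Model S1: Model T is ranked higher on 4+1 = 5 ballots, Model S1 on 10. Model S1 wins 10–5.
Model T vs Flux: Model T preferred on 3+1 = 4 ballots; Flux wins 11–4.
Model S1 vs Flux: Flux wins 8–7.
Flux wins every pairwise contest, so Flux is the Condorcet winner.

Flux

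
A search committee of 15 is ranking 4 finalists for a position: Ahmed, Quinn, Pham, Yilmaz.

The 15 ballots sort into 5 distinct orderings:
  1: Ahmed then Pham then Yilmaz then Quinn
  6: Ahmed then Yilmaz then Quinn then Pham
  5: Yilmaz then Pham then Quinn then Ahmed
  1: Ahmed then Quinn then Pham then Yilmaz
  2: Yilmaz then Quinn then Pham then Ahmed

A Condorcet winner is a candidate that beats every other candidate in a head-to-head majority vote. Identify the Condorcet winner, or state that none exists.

Ahmed

Check each pair by majority over 15 ballots:
Ahmed vs Quinn: Ahmed, 8–7.
Ahmed vs Pham: Ahmed wins 8–7.
Ahmed vs Yilmaz: Ahmed, 8–7.
Quinn–Pham: Quinn 9–6.
Quinn vs Yilmaz: Yilmaz wins 14–1.
Pham–Yilmaz: Yilmaz 13–2.
Ahmed defeats every rival head-to-head and is the Condorcet winner.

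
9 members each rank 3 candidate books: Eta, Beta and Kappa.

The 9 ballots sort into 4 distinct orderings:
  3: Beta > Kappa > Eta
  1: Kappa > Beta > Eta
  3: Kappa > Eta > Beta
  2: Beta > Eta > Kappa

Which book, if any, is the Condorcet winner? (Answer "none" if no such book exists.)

Beta

Check each pair by majority over 9 ballots:
Eta vs Beta: 3 for Eta, 6 for Beta — Beta by 6–3.
Eta vs Kappa: 2 to 7, Kappa.
Beta vs Kappa: 3+2 = 5 for Beta, 4 for Kappa — Beta by 5–4.
Only Beta has no losses; Beta is the Condorcet winner.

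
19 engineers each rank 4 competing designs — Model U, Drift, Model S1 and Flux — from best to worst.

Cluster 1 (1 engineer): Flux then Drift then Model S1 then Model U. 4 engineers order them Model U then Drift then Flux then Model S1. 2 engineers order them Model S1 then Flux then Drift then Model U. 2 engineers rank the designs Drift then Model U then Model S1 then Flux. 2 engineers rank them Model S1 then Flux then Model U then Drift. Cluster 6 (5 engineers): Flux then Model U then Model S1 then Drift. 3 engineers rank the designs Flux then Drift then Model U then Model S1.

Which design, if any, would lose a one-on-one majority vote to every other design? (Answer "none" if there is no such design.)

Model S1

Pairwise majorities:
Model U–Drift: Model U 11–8.
Model U vs Model S1: Model U preferred on 4+2+5+3 = 14 ballots; Model U wins 14–5.
Model U vs Flux: 4+2 = 6 for Model U, 13 for Flux — Flux by 13–6.
Drift vs Model S1: Drift wins 10–9.
Drift vs Flux: 6 to 13, Flux.
Model S1 vs Flux: 2+2+2 = 6 for Model S1, 13 for Flux — Flux by 13–6.
Model S1 is beaten in every head-to-head and is the Condorcet loser.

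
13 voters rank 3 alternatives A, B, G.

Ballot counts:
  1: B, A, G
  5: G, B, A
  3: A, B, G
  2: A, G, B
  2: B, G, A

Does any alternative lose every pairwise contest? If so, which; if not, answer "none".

A

Head-to-head results (13 voters):
A vs B: 3+2 = 5 for A, 8 for B — B by 8–5.
A vs G: G, 7–6.
B vs G: 6 to 7, G.
A is beaten in every head-to-head and is the Condorcet loser.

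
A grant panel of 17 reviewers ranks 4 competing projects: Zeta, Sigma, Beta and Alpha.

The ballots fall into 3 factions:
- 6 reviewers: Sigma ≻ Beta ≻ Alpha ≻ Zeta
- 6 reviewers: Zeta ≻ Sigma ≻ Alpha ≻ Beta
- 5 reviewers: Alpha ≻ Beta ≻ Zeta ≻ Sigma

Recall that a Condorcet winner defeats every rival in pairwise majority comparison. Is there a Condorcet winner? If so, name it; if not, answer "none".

none

Head-to-head results (17 reviewers):
Zeta vs Sigma: Zeta wins 11–6.
Zeta vs Beta: Beta wins 11–6.
Zeta vs Alpha: Alpha, 11–6.
Sigma–Beta: Sigma 12–5.
Sigma vs Alpha: Sigma, 12–5.
Beta–Alpha: Alpha 11–6.
Each project drops at least one matchup (Zeta loses to Beta; Sigma loses to Zeta; Beta loses to Sigma; Alpha loses to Sigma); the cycle Zeta → Sigma → Beta → Zeta rules out a Condorcet winner.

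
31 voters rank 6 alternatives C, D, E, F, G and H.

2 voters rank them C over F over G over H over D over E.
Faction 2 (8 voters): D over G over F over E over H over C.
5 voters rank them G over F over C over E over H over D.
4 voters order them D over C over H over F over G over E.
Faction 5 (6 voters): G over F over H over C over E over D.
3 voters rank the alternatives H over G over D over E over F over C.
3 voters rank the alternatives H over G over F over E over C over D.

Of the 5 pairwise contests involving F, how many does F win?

F against each rival (31 voters):
F vs C: F wins 25–6.
F vs D: F, 16–15.
F vs E: F, 28–3.
F vs G: F preferred on 2+4 = 6 ballots; G wins 25–6.
F vs H: F, 21–10.
F beats C, D, E, H; loses to G — 4 pairwise wins.

4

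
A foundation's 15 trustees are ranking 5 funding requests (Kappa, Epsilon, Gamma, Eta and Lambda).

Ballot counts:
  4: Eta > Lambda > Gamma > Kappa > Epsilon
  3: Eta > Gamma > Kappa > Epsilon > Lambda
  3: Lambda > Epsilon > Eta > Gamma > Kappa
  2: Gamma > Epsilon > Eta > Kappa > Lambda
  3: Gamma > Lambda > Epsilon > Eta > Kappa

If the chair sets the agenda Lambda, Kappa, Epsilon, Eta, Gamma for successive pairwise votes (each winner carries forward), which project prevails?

Eta

Round 1: Lambda vs Kappa — 10–5, Lambda advances.
Round 2: Lambda vs Epsilon — 10–5, Lambda advances.
Round 3: Lambda vs Eta — 6–9, Eta advances.
Round 4: Eta vs Gamma — 10–5, Eta advances.
The agenda winner is Eta.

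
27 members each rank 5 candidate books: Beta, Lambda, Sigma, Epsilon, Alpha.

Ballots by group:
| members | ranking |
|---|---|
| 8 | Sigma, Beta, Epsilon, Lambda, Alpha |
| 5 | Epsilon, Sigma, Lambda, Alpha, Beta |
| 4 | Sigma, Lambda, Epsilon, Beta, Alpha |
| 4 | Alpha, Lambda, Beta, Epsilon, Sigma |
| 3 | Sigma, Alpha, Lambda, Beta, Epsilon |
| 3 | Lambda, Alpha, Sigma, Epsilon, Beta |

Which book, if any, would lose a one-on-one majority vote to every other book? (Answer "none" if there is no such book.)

Head-to-head results (27 members):
Beta vs Lambda: Lambda, 19–8.
Beta vs Sigma: 4 for Beta, 23 for Sigma — Sigma by 23–4.
Beta vs Epsilon: 8+4+3 = 15 for Beta, 12 for Epsilon — Beta by 15–12.
Beta vs Alpha: 8+4 = 12 for Beta, 15 for Alpha — Alpha by 15–12.
Lambda vs Sigma: 4+3 = 7 for Lambda, 20 for Sigma — Sigma by 20–7.
Lambda vs Epsilon: Lambda is ranked higher on 4+4+3+3 = 14 ballots, Epsilon on 13. Lambda wins 14–13.
Lambda vs Alpha: Lambda, 20–7.
Sigma vs Epsilon: Sigma, 18–9.
Sigma–Alpha: Sigma 20–7.
Epsilon–Alpha: Epsilon 17–10.
Each book has at least one pairwise win (Beta beats Epsilon; Lambda beats Beta; Sigma beats Beta; Epsilon beats Alpha; Alpha beats Beta) — no Condorcet loser.

none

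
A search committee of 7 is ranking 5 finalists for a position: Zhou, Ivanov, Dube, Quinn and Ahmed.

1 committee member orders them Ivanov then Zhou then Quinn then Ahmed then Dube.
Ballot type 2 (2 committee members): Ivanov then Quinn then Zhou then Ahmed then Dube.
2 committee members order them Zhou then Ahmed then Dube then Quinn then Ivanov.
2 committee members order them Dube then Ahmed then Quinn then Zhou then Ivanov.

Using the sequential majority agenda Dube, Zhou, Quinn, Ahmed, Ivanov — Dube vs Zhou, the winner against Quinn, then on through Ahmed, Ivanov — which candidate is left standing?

Ahmed

Round 1: Dube vs Zhou — 2–5, Zhou advances.
Round 2: Zhou vs Quinn — 3–4, Quinn advances.
Round 3: Quinn vs Ahmed — 3–4, Ahmed advances.
Round 4: Ahmed vs Ivanov — 4–3, Ahmed advances.
The agenda winner is Ahmed.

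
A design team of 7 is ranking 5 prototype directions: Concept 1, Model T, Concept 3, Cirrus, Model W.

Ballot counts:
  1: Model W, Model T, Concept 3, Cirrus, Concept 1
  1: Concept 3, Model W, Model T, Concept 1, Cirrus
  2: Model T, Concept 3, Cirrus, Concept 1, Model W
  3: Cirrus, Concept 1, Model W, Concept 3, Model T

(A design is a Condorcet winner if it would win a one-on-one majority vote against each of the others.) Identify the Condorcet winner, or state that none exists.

none

Head-to-head results (7 engineers):
Concept 1 vs Model T: Model T, 4–3.
Concept 1–Concept 3: Concept 3 4–3.
Concept 1–Cirrus: Cirrus 6–1.
Concept 1 vs Model W: Concept 1, 5–2.
Model T–Concept 3: Concept 3 4–3.
Model T vs Cirrus: Model T wins 4–3.
Model T vs Model W: Model W wins 5–2.
Concept 3–Cirrus: Concept 3 4–3.
Concept 3 vs Model W: Model W, 4–3.
Cirrus vs Model W: Cirrus wins 5–2.
Each design drops at least one matchup (Concept 1 loses to Model T; Model T loses to Concept 3; Concept 3 loses to Model W; Cirrus loses to Model T; Model W loses to Concept 1); the cycle Concept 1 > Model W > Model T > Concept 1 rules out a Condorcet winner.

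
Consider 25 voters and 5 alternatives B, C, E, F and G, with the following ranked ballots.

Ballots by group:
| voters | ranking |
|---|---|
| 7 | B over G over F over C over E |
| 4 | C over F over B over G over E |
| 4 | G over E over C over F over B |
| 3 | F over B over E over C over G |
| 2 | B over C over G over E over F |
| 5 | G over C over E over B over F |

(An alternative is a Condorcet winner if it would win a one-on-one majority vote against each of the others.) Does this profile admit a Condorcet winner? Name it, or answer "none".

none

Head-to-head results (25 voters):
B vs C: 12 to 13, C.
B vs E: B is ranked higher on 7+4+3+2 = 16 ballots, E on 9. B wins 16–9.
B vs F: 7+2+5 = 14 for B, 11 for F — B by 14–11.
B vs G: 7+4+3+2 = 16 for B, 9 for G — B by 16–9.
C vs E: C is ranked higher on 7+4+2+5 = 18 ballots, E on 7. C wins 18–7.
C vs F: C is ranked higher on 4+4+2+5 = 15 ballots, F on 10. C wins 15–10.
C vs G: 9 to 16, G.
E vs F: E preferred on 4+2+5 = 11 ballots; F wins 14–11.
E vs G: 3 for E, 22 for G — G by 22–3.
F vs G: 4+3 = 7 for F, 18 for G — G by 18–7.
No alternative is unbeaten: B loses to C; C loses to G; E loses to B; F loses to B; G loses to B. In particular B beats G beats C beats B is a majority cycle — no Condorcet winner exists.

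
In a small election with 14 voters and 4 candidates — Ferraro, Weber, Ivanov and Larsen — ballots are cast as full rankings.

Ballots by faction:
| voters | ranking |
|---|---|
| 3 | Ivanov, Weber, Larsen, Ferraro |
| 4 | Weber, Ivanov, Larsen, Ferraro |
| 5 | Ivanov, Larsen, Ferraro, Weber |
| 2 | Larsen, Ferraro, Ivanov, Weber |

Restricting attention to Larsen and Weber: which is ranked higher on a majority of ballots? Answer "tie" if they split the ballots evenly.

Ballots ranking Larsen above Weber: 5 + 2 = 7.
Ballots ranking Weber above Larsen: 14 − 7 = 7.
7–7: the pair ties.

tie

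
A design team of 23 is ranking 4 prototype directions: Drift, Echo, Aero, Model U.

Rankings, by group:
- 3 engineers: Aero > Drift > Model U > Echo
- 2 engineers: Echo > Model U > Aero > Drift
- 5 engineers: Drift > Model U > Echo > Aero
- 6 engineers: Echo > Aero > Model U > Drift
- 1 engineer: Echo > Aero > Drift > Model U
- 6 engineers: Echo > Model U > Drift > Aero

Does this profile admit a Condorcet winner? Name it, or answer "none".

Echo

Head-to-head results (23 engineers):
Drift vs Echo: Echo wins 15–8.
Drift–Aero: Aero 12–11.
Drift vs Model U: Drift is ranked higher on 3+5+1 = 9 ballots, Model U on 14. Model U wins 14–9.
Echo vs Aero: Echo, 20–3.
Echo–Model U: Echo 15–8.
Aero vs Model U: Model U wins 13–10.
Echo beats each of Drift, Aero, Model U — Echo is the Condorcet winner.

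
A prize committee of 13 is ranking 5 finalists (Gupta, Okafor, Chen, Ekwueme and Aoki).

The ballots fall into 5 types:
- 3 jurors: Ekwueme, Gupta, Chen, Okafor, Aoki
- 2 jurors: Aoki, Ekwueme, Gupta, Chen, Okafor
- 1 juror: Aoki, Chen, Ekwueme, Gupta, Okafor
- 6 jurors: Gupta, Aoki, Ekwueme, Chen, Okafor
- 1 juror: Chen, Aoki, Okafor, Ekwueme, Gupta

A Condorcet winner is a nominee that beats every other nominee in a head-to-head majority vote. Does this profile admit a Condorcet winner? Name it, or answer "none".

none

Head-to-head results (13 jurors):
Gupta vs Okafor: Gupta wins 12–1.
Gupta vs Chen: Gupta wins 11–2.
Gupta vs Ekwueme: Ekwueme, 7–6.
Gupta vs Aoki: Gupta wins 9–4.
Okafor vs Chen: Chen, 13–0.
Okafor vs Ekwueme: Ekwueme, 12–1.
Okafor vs Aoki: Aoki, 10–3.
Chen–Ekwueme: Ekwueme 11–2.
Chen vs Aoki: Aoki, 9–4.
Ekwueme vs Aoki: Aoki, 10–3.
No nominee is unbeaten: Gupta loses to Ekwueme; Okafor loses to Gupta; Chen loses to Gupta; Ekwueme loses to Aoki; Aoki loses to Gupta. In particular Gupta beats Aoki beats Ekwueme beats Gupta is a majority cycle — no Condorcet winner exists.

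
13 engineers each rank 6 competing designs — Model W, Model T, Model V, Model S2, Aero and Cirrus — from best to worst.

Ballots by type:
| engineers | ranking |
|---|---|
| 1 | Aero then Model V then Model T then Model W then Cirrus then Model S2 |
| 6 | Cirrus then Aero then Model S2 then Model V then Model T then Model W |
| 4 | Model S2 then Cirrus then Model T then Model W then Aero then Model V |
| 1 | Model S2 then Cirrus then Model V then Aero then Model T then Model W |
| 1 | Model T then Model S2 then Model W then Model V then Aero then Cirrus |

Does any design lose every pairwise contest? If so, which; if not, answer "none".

Model W

Head-to-head results (13 engineers):
Model W vs Model T: Model W preferred on 0 ballots; Model T wins 13–0.
Model W vs Model V: 5 to 8, Model V.
Model W vs Model S2: Model W preferred on 1 ballot; Model S2 wins 12–1.
Model W vs Aero: Model W is ranked higher on 4+1 = 5 ballots, Aero on 8. Aero wins 8–5.
Model W–Cirrus: Cirrus 11–2.
Model T vs Model V: Model V, 8–5.
Model T vs Model S2: Model S2 wins 11–2.
Model T vs Aero: Aero wins 8–5.
Model T–Cirrus: Cirrus 11–2.
Model V vs Model S2: Model S2 wins 12–1.
Model V vs Aero: Model V is ranked higher on 1+1 = 2 ballots, Aero on 11. Aero wins 11–2.
Model V vs Cirrus: Cirrus wins 11–2.
Model S2 vs Aero: Model S2 is ranked higher on 4+1+1 = 6 ballots, Aero on 7. Aero wins 7–6.
Model S2 vs Cirrus: Model S2 is ranked higher on 4+1+1 = 6 ballots, Cirrus on 7. Cirrus wins 7–6.
Aero vs Cirrus: Aero preferred on 1+1 = 2 ballots; Cirrus wins 11–2.
Model W loses to every other design — it is the Condorcet loser.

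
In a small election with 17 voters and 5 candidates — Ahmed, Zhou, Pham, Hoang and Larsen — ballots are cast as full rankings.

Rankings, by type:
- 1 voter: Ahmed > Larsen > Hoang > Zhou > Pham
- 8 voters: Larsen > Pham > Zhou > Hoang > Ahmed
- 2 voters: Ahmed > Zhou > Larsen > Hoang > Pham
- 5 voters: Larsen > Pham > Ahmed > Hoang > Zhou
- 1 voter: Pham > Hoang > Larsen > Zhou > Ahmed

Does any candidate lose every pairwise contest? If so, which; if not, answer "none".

Pairwise majorities:
Ahmed vs Zhou: Zhou, 9–8.
Ahmed–Pham: Pham 14–3.
Ahmed vs Hoang: 1+2+5 = 8 for Ahmed, 9 for Hoang — Hoang by 9–8.
Ahmed vs Larsen: 1+2 = 3 for Ahmed, 14 for Larsen — Larsen by 14–3.
Zhou vs Pham: 3 to 14, Pham.
Zhou vs Hoang: 10 to 7, Zhou.
Zhou vs Larsen: Larsen wins 15–2.
Pham vs Hoang: 14 to 3, Pham.
Pham vs Larsen: 1 for Pham, 16 for Larsen — Larsen by 16–1.
Hoang vs Larsen: Hoang is ranked higher on 1 ballot, Larsen on 16. Larsen wins 16–1.
Only Ahmed has no wins; Ahmed is the Condorcet loser.

Ahmed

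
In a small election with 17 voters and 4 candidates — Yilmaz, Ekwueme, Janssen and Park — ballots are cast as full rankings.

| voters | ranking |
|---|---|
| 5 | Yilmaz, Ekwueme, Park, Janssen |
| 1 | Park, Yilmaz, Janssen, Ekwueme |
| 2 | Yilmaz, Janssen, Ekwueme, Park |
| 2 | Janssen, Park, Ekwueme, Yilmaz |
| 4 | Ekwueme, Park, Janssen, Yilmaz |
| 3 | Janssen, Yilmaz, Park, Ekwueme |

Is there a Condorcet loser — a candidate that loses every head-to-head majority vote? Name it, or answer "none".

none

Pairwise majorities:
Yilmaz vs Ekwueme: Yilmaz preferred on 5+1+2+3 = 11 ballots; Yilmaz wins 11–6.
Yilmaz vs Janssen: Janssen wins 9–8.
Yilmaz vs Park: 5+2+3 = 10 for Yilmaz, 7 for Park — Yilmaz by 10–7.
Ekwueme vs Janssen: 9 to 8, Ekwueme.
Ekwueme vs Park: Ekwueme is ranked higher on 5+2+4 = 11 ballots, Park on 6. Ekwueme wins 11–6.
Janssen vs Park: Park wins 10–7.
Every candidate wins at least one matchup (Yilmaz beats Ekwueme; Ekwueme beats Janssen; Janssen beats Yilmaz; Park beats Janssen), so there is no Condorcet loser.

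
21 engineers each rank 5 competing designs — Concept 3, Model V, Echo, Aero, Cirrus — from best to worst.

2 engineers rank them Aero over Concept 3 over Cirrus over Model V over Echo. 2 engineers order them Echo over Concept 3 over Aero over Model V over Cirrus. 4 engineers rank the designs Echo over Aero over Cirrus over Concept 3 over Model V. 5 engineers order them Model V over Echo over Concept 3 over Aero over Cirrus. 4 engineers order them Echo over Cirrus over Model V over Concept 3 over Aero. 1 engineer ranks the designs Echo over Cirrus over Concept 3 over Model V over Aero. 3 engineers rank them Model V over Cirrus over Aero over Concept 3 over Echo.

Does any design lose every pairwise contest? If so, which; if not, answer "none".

Pairwise majorities:
Concept 3 vs Model V: Model V, 12–9.
Concept 3–Echo: Echo 16–5.
Concept 3 vs Aero: Concept 3 preferred on 2+5+4+1 = 12 ballots; Concept 3 wins 12–9.
Concept 3 vs Cirrus: Cirrus, 12–9.
Model V vs Echo: 10 to 11, Echo.
Model V vs Aero: 13 to 8, Model V.
Model V vs Cirrus: 2+5+3 = 10 for Model V, 11 for Cirrus — Cirrus by 11–10.
Echo–Aero: Echo 16–5.
Echo vs Cirrus: Echo wins 16–5.
Aero–Cirrus: Aero 13–8.
Each design has at least one pairwise win (Concept 3 beats Aero; Model V beats Concept 3; Echo beats Concept 3; Aero beats Cirrus; Cirrus beats Concept 3) — no Condorcet loser.

none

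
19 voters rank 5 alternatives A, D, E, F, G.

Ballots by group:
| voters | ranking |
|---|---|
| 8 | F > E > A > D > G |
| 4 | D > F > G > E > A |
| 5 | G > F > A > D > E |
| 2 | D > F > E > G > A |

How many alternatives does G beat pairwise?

G against each rival (19 voters):
G vs A: G wins 11–8.
G vs D: D wins 14–5.
G vs E: E, 10–9.
G vs F: G preferred on 5 ballots; F wins 14–5.
G beats A; loses to D, E, F — 1 pairwise win.

1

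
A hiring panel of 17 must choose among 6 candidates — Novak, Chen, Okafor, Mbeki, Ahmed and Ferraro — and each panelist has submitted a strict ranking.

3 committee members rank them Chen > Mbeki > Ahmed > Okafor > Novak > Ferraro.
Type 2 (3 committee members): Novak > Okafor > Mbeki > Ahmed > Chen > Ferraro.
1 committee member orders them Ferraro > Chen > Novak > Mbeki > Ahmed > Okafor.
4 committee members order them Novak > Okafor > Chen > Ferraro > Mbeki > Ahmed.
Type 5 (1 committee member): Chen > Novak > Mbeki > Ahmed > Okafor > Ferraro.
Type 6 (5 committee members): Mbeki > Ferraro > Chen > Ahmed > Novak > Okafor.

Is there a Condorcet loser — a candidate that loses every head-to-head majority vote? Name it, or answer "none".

none

Head-to-head results (17 committee members):
Novak vs Chen: 3+4 = 7 for Novak, 10 for Chen — Chen by 10–7.
Novak vs Okafor: Novak wins 14–3.
Novak vs Mbeki: 9 to 8, Novak.
Novak vs Ahmed: Novak, 9–8.
Novak vs Ferraro: 11 to 6, Novak.
Chen vs Okafor: Chen, 10–7.
Chen vs Mbeki: Chen preferred on 3+1+4+1 = 9 ballots; Chen wins 9–8.
Chen–Ahmed: Chen 14–3.
Chen vs Ferraro: Chen wins 11–6.
Okafor–Mbeki: Mbeki 10–7.
Okafor vs Ahmed: Okafor is ranked higher on 3+4 = 7 ballots, Ahmed on 10. Ahmed wins 10–7.
Okafor vs Ferraro: 11 to 6, Okafor.
Mbeki vs Ahmed: Mbeki preferred on 3+3+1+4+1+5 = 17 ballots; Mbeki wins 17–0.
Mbeki vs Ferraro: Mbeki is ranked higher on 3+3+1+5 = 12 ballots, Ferraro on 5. Mbeki wins 12–5.
Ahmed vs Ferraro: 3+3+1 = 7 for Ahmed, 10 for Ferraro — Ferraro by 10–7.
Every candidate wins at least one matchup (Novak beats Okafor; Chen beats Novak; Okafor beats Ferraro; Mbeki beats Okafor; Ahmed beats Okafor; Ferraro beats Ahmed), so there is no Condorcet loser.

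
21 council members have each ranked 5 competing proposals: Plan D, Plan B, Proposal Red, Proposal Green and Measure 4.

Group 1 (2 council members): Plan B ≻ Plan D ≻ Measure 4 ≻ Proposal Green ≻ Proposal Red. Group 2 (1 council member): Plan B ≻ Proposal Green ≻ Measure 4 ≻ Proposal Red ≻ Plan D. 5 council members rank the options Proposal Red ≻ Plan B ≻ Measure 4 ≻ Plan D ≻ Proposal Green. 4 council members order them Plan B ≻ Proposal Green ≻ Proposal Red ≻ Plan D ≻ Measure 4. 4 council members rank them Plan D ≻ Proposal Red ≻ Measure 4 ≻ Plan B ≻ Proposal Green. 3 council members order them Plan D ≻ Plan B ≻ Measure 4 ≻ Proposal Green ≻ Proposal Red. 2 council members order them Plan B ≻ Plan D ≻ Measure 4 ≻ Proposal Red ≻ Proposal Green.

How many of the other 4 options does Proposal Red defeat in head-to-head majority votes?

2

Proposal Red against each rival (21 council members):
Proposal Red–Plan D: Plan D 11–10.
Proposal Red vs Plan B: Proposal Red preferred on 5+4 = 9 ballots; Plan B wins 12–9.
Proposal Red vs Proposal Green: 5+4+2 = 11 for Proposal Red, 10 for Proposal Green — Proposal Red by 11–10.
Proposal Red vs Measure 4: Proposal Red is ranked higher on 5+4+4 = 13 ballots, Measure 4 on 8. Proposal Red wins 13–8.
Proposal Red beats Proposal Green, Measure 4; loses to Plan D, Plan B — 2 pairwise wins.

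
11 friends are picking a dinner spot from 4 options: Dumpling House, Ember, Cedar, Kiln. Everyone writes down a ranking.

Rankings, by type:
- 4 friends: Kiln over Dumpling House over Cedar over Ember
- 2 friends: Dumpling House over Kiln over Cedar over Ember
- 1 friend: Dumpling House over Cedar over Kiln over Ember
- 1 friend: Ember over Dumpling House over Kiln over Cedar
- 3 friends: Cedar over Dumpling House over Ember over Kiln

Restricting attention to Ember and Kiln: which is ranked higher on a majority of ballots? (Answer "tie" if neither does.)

Kiln

Ballots ranking Ember above Kiln: 1 + 3 = 4.
Ballots ranking Kiln above Ember: 11 − 4 = 7.
Kiln wins the head-to-head 7–4.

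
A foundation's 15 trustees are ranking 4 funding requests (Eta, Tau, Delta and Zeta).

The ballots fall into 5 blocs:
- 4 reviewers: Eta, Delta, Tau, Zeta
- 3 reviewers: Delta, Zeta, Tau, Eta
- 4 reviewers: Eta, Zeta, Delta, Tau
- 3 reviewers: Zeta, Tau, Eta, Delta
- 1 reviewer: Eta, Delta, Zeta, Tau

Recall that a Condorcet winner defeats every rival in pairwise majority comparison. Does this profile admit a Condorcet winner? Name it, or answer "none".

Pairwise majorities:
Eta vs Tau: Eta preferred on 4+4+1 = 9 ballots; Eta wins 9–6.
Eta vs Delta: Eta preferred on 4+4+3+1 = 12 ballots; Eta wins 12–3.
Eta vs Zeta: Eta is ranked higher on 4+4+1 = 9 ballots, Zeta on 6. Eta wins 9–6.
Tau vs Delta: 3 for Tau, 12 for Delta — Delta by 12–3.
Tau vs Zeta: Tau preferred on 4 ballots; Zeta wins 11–4.
Delta vs Zeta: 8 to 7, Delta.
Eta wins every pairwise contest, so Eta is the Condorcet winner.

Eta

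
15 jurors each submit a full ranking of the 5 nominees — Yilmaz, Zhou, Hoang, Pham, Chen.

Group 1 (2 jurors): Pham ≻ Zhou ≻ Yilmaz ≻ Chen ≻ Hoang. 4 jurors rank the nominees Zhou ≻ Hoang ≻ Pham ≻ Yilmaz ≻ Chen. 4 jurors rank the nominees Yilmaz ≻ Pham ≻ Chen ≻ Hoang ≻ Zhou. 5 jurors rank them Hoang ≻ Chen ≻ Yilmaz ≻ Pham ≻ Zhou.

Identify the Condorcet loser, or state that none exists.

Zhou

Head-to-head results (15 jurors):
Yilmaz vs Zhou: Yilmaz is ranked higher on 4+5 = 9 ballots, Zhou on 6. Yilmaz wins 9–6.
Yilmaz vs Hoang: 6 to 9, Hoang.
Yilmaz vs Pham: 9 to 6, Yilmaz.
Yilmaz vs Chen: Yilmaz is ranked higher on 2+4+4 = 10 ballots, Chen on 5. Yilmaz wins 10–5.
Zhou vs Hoang: Hoang, 9–6.
Zhou vs Pham: Zhou preferred on 4 ballots; Pham wins 11–4.
Zhou vs Chen: 6 to 9, Chen.
Hoang vs Pham: 4+5 = 9 for Hoang, 6 for Pham — Hoang by 9–6.
Hoang vs Chen: 9 to 6, Hoang.
Pham vs Chen: 2+4+4 = 10 for Pham, 5 for Chen — Pham by 10–5.
Only Zhou has no wins; Zhou is the Condorcet loser.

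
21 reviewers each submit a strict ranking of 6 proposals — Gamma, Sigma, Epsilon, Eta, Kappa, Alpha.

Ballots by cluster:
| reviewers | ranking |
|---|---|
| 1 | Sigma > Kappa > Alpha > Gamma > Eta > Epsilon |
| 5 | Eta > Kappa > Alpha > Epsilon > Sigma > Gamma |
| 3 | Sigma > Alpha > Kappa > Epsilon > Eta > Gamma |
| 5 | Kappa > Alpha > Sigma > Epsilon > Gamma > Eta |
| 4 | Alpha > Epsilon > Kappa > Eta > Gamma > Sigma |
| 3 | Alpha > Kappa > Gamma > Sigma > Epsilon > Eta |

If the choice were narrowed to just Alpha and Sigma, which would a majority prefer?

Alpha

Ballots ranking Alpha above Sigma: 5 + 5 + 4 + 3 = 17.
Ballots ranking Sigma above Alpha: 21 − 17 = 4.
Alpha wins the head-to-head 17–4.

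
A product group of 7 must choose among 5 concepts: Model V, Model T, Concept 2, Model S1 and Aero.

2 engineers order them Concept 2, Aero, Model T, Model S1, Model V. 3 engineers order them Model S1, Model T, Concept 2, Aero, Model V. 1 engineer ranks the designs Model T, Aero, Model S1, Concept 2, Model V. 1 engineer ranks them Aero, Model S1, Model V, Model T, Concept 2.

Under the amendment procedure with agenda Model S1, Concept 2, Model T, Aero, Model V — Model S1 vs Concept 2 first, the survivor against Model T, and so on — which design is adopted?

Aero

Round 1: Model S1 vs Concept 2 — 5–2, Model S1 advances.
Round 2: Model S1 vs Model T — 4–3, Model S1 advances.
Round 3: Model S1 vs Aero — 3–4, Aero advances.
Round 4: Aero vs Model V — 7–0, Aero advances.
Aero survives the agenda.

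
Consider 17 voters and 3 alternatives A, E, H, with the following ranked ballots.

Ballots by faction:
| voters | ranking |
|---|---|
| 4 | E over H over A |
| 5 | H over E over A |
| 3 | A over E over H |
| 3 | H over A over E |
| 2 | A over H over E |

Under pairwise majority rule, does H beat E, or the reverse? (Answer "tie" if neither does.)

Ballots ranking H above E: 5 + 3 + 2 = 10.
Ballots ranking E above H: 17 − 10 = 7.
H wins the head-to-head 10–7.

H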